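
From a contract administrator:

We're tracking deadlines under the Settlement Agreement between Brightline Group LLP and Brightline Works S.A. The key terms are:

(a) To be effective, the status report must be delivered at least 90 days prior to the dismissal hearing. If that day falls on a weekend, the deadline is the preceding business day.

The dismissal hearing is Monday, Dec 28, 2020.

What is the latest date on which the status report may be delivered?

Sep 29, 2020

Dec 28, 2020 minus 90 days is Sep 29, 2020. That is a Tuesday, so no adjustment is needed.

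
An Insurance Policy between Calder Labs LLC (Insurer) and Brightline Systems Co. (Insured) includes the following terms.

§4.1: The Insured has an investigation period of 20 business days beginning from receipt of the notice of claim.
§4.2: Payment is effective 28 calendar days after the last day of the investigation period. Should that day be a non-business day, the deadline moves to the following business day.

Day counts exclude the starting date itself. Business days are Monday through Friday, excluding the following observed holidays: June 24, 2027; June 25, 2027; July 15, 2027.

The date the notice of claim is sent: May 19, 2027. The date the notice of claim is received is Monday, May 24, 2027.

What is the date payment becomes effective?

The last day of the investigation period: counting 20 business days from Monday, May 24, 2027 (May 25, May 26, May 27, May 28, …, Jun 17, Jun 18, Jun 21, skipping weekends) reaches Monday, June 21, 2027.
Adding 28 calendar days to June 21, 2027 gives July 19, 2027, which is the date payment becomes effective. July 19, 2027 is a Monday and is not a listed holiday, so no roll-forward applies.

July 19, 2027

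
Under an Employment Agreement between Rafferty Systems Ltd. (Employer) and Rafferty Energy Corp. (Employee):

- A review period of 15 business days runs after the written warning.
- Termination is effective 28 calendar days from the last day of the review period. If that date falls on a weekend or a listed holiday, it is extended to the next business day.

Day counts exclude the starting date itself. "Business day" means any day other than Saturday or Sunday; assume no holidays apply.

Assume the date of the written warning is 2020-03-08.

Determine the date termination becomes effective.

The last day of the review period: 15 business days after Sunday, 2020-03-08, skipping weekends — Mar 9, Mar 10, Mar 11, Mar 12, …, Mar 25, Mar 26, Mar 27 — lands on Friday, 2020-03-27.
The date termination becomes effective: 2020-03-27 + 28 days = 2020-04-24. 2020-04-24 is a Friday, so no roll-forward applies.

2020-04-24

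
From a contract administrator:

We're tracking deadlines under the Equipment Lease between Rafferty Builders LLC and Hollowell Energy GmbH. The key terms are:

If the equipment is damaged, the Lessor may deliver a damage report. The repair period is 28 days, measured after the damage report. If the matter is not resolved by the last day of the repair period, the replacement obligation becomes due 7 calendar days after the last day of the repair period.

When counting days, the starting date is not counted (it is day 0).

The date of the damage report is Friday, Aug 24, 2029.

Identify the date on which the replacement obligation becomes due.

Sep 28, 2029

Adding 28 calendar days to Aug 24, 2029 gives Sep 21, 2029, which is the last day of the repair period.
The date on which the replacement obligation becomes due: Sep 21, 2029 + 7 days = Sep 28, 2029.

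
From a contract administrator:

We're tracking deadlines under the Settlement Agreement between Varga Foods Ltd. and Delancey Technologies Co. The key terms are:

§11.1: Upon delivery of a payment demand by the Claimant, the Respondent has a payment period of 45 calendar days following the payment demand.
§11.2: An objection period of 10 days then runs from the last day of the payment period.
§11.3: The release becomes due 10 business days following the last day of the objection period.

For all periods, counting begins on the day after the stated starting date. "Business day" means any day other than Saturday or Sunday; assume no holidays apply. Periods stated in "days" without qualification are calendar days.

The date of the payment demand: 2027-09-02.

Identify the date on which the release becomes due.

2027-11-10

The last day of the payment period: 2027-09-02 + 45 days = 2027-10-17.
The last day of the objection period: 2027-10-17 + 10 days = 2027-10-27.
From Wednesday, 2027-10-27, 10 business days (Oct 28, Oct 29, Nov 1, Nov 2, Nov 3, Nov 4, Nov 5, Nov 8, Nov 9, Nov 10, skipping weekends) brings us to Wednesday, 2027-11-10, which is the date on which the release becomes due.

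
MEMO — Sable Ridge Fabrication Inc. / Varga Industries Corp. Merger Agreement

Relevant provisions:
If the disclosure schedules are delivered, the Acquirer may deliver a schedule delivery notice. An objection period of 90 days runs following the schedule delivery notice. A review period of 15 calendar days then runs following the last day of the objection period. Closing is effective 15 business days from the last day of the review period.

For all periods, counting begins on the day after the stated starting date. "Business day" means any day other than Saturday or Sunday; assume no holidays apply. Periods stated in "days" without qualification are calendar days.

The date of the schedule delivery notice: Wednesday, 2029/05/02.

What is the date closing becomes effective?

The last day of the objection period: 2029/05/02 + 90 days = 2029/07/31.
The last day of the review period: 15 calendar days after 2029/07/31 is 2029/08/15.
From Wednesday, 2029/08/15, 15 business days (Aug 16, Aug 17, Aug 20, Aug 21, …, Sep 3, Sep 4, Sep 5, skipping weekends) brings us to Wednesday, 2029/09/05, which is the date closing becomes effective.

2029/09/05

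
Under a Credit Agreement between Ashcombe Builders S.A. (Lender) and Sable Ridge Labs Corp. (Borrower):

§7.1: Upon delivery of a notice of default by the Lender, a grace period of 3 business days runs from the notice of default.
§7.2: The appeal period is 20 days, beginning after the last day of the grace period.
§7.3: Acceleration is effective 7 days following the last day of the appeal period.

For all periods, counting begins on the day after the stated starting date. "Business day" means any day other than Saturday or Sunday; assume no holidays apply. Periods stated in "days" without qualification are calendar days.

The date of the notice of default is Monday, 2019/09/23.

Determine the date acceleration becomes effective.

2019/10/23

The last day of the grace period: 3 business days after Monday, 2019/09/23, skipping weekends — Sep 24, Sep 25, Sep 26 — lands on Thursday, 2019/09/26.
Adding 20 calendar days to 2019/09/26 gives 2019/10/16, which is the last day of the appeal period.
The date acceleration becomes effective: 2019/10/16 + 7 days = 2019/10/23.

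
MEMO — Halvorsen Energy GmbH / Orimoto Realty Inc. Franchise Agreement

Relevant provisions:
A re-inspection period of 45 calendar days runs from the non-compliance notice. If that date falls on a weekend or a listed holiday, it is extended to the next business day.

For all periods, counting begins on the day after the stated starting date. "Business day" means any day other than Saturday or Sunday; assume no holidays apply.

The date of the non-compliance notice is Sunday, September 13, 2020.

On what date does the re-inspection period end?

October 28, 2020

The last day of the re-inspection period: September 13, 2020 + 45 days = October 28, 2020. October 28, 2020 is a Wednesday, so no roll-forward applies.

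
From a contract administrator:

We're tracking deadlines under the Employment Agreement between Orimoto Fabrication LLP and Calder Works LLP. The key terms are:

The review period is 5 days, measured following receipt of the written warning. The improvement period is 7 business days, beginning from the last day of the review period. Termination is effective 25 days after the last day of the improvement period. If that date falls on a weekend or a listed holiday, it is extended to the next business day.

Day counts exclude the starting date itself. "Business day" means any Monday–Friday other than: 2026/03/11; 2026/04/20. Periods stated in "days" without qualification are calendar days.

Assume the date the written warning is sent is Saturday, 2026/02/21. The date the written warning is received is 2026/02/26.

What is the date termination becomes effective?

The last day of the review period: 2026/02/26 + 5 days = 2026/03/03.
The last day of the improvement period: counting 7 business days from Tuesday, 2026/03/03 (Mar 4, Mar 5, Mar 6, Mar 9, Mar 10, Mar 12, Mar 13, skipping weekends and the listed holiday on Mar 11) reaches Friday, 2026/03/13.
The date termination becomes effective: 2026/03/13 + 25 days = 2026/04/07. 2026/04/07 is a Tuesday and is not a listed holiday, so no roll-forward applies.

2026/04/07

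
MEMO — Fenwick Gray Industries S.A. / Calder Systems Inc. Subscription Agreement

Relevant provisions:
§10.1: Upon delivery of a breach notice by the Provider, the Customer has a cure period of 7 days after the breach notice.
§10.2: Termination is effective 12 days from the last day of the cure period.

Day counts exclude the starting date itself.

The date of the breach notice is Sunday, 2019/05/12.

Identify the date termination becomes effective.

2019/05/31

The last day of the cure period: 7 calendar days after 2019/05/12 is 2019/05/19.
The date termination becomes effective: 12 calendar days after 2019/05/19 is 2019/05/31.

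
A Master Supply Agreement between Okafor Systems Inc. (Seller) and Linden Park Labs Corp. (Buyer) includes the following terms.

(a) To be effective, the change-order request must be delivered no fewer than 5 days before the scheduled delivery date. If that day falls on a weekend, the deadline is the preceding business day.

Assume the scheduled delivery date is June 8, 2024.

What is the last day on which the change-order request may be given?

Counting back 5 calendar days from June 8, 2024 gives June 3, 2024. That is a Monday, so no adjustment is needed.

June 3, 2024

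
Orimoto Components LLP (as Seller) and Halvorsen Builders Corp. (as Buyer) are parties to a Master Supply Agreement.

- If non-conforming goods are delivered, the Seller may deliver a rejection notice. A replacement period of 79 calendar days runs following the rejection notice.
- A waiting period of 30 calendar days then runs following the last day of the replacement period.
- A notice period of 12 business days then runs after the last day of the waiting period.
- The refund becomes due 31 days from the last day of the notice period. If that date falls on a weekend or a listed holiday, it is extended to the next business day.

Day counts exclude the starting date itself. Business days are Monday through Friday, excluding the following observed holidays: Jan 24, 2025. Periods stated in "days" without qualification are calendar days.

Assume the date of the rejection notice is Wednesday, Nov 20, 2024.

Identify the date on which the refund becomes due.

The last day of the replacement period: Nov 20, 2024 + 79 days = Feb 7, 2025.
Adding 30 calendar days to Feb 7, 2025 gives Mar 9, 2025, which is the last day of the waiting period.
The last day of the notice period: counting 12 business days from Sunday, Mar 9, 2025 (Mar 10, Mar 11, Mar 12, Mar 13, …, Mar 21, Mar 24, Mar 25, skipping weekends) reaches Tuesday, Mar 25, 2025.
The date on which the refund becomes due: 31 calendar days after Mar 25, 2025 is Apr 25, 2025. Apr 25, 2025 is a Friday and is not a listed holiday, so no roll-forward applies.

Apr 25, 2025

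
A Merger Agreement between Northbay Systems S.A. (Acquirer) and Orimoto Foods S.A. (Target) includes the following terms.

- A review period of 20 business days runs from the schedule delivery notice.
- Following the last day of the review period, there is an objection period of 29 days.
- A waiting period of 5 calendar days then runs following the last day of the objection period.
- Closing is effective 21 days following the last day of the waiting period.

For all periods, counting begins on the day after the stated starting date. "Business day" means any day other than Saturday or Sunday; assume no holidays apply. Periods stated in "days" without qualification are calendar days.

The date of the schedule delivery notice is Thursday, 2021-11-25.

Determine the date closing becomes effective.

2022-02-16

The last day of the review period: 20 business days after Thursday, 2021-11-25, skipping weekends — Nov 26, Nov 29, Nov 30, Dec 1, …, Dec 21, Dec 22, Dec 23 — lands on Thursday, 2021-12-23.
The last day of the objection period: 2021-12-23 + 29 days = 2022-01-21.
The last day of the waiting period: 5 calendar days after 2022-01-21 is 2022-01-26.
The date closing becomes effective: 21 calendar days after 2022-01-26 is 2022-02-16.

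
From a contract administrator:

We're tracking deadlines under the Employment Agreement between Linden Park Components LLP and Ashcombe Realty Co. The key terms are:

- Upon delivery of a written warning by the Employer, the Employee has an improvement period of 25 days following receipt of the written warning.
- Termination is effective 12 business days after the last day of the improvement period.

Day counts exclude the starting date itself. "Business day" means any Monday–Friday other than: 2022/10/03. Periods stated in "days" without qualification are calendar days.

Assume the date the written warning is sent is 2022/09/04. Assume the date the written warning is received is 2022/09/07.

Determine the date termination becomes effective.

Adding 25 calendar days to 2022/09/07 gives 2022/10/02, which is the last day of the improvement period.
From Sunday, 2022/10/02, 12 business days (Oct 4, Oct 5, Oct 6, Oct 7, …, Oct 17, Oct 18, Oct 19, skipping weekends and the listed holiday on Oct 3) brings us to Wednesday, 2022/10/19, which is the date termination becomes effective.

2022/10/19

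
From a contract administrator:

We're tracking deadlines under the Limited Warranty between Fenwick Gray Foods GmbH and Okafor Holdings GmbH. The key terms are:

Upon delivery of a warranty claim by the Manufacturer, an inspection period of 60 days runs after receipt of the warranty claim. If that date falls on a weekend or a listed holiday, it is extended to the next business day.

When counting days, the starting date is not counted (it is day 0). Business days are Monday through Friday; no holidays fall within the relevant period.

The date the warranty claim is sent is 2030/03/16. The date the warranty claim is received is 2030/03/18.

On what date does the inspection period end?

2030/05/17

The last day of the inspection period: 60 calendar days after 2030/03/18 is 2030/05/17. 2030/05/17 is a Friday, so no roll-forward applies.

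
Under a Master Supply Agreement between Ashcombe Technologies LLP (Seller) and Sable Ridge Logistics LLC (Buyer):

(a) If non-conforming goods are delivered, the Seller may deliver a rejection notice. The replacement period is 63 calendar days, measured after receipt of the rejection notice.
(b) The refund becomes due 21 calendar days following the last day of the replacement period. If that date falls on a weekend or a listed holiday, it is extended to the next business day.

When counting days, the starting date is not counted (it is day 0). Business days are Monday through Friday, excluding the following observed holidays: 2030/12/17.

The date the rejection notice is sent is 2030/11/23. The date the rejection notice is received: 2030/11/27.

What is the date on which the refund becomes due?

Adding 63 calendar days to 2030/11/27 gives 2031/01/29, which is the last day of the replacement period.
The date on which the refund becomes due: 21 calendar days after 2031/01/29 is 2031/02/19. 2031/02/19 is a Wednesday and is not a listed holiday, so no roll-forward applies.

2031/02/19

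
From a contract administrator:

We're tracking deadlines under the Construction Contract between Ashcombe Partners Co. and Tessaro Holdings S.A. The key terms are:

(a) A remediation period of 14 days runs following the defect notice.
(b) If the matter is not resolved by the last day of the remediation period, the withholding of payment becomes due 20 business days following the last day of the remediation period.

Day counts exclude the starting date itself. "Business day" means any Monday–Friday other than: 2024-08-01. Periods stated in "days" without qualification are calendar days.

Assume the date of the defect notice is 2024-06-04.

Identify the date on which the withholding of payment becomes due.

2024-07-16

The last day of the remediation period: 2024-06-04 + 14 days = 2024-06-18.
From Tuesday, 2024-06-18, 20 business days (Jun 19, Jun 20, Jun 21, Jun 24, …, Jul 12, Jul 15, Jul 16, skipping weekends) brings us to Tuesday, 2024-07-16, which is the date on which the withholding of payment becomes due.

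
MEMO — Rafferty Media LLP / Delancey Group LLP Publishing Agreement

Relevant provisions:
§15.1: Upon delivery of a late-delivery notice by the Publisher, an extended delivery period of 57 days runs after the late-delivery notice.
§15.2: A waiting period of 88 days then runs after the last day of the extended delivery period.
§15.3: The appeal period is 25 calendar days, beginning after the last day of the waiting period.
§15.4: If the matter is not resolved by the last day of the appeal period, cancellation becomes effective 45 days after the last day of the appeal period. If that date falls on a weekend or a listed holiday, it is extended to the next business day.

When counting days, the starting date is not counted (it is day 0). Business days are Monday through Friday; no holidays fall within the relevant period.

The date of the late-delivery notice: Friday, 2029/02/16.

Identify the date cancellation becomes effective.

The last day of the extended delivery period: 2029/02/16 + 57 days = 2029/04/14.
Adding 88 calendar days to 2029/04/14 gives 2029/07/11, which is the last day of the waiting period.
The last day of the appeal period: 25 calendar days after 2029/07/11 is 2029/08/05.
Adding 45 calendar days to 2029/08/05 gives 2029/09/19, which is the date cancellation becomes effective. 2029/09/19 is a Wednesday, so no roll-forward applies.

2029/09/19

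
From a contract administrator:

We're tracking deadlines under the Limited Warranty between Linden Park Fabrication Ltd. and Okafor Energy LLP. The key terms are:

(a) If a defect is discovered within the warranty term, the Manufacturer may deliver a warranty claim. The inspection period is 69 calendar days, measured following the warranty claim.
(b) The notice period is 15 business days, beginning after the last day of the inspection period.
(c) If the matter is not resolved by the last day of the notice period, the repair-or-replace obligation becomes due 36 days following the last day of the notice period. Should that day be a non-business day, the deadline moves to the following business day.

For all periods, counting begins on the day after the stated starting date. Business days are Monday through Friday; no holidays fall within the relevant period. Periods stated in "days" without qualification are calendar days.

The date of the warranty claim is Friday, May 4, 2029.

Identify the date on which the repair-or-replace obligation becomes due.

Sep 7, 2029

The last day of the inspection period: May 4, 2029 + 69 days = Jul 12, 2029.
The last day of the notice period: counting 15 business days from Thursday, Jul 12, 2029 (Jul 13, Jul 16, Jul 17, Jul 18, …, Jul 31, Aug 1, Aug 2, skipping weekends) reaches Thursday, Aug 2, 2029.
Adding 36 calendar days to Aug 2, 2029 gives Sep 7, 2029, which is the date on which the repair-or-replace obligation becomes due. Sep 7, 2029 is a Friday, so no roll-forward applies.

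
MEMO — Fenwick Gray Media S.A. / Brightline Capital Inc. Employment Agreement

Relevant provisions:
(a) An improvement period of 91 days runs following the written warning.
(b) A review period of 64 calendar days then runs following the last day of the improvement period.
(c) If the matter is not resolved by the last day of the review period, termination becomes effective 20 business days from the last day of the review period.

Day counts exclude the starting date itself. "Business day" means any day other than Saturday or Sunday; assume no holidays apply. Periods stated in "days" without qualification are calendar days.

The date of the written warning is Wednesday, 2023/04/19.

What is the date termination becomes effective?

The last day of the improvement period: 2023/04/19 + 91 days = 2023/07/19.
Adding 64 calendar days to 2023/07/19 gives 2023/09/21, which is the last day of the review period.
The date termination becomes effective: 20 business days after Thursday, 2023/09/21, skipping weekends — Sep 22, Sep 25, Sep 26, Sep 27, …, Oct 17, Oct 18, Oct 19 — lands on Thursday, 2023/10/19.

2023/10/19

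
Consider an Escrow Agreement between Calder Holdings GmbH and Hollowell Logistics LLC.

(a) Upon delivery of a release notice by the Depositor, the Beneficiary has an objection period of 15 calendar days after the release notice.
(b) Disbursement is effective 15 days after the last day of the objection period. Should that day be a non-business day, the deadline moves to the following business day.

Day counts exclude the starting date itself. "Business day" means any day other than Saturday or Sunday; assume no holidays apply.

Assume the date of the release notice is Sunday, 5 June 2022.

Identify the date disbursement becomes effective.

The last day of the objection period: 15 calendar days after 5 June 2022 is 20 June 2022.
Adding 15 calendar days to 20 June 2022 gives 5 July 2022, which is the date disbursement becomes effective. 5 July 2022 is a Tuesday, so no roll-forward applies.

5 July 2022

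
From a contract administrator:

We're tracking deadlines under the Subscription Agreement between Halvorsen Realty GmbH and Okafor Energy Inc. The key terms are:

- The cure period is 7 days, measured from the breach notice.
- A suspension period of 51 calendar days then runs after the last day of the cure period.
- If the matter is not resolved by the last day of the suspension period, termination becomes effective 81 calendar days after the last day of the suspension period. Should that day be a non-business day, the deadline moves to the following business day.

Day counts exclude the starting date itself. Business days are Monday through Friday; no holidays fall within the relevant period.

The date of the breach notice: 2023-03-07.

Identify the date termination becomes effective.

2023-07-24

The last day of the cure period: 7 calendar days after 2023-03-07 is 2023-03-14.
The last day of the suspension period: 51 calendar days after 2023-03-14 is 2023-05-04.
The date termination becomes effective: 2023-05-04 + 81 days = 2023-07-24. 2023-07-24 is a Monday, so no roll-forward applies.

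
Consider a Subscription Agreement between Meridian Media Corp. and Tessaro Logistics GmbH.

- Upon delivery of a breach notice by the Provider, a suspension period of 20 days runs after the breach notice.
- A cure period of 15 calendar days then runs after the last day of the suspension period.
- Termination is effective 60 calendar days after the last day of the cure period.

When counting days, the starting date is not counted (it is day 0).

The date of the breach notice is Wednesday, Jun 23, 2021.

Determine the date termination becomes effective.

Sep 26, 2021

The last day of the suspension period: Jun 23, 2021 + 20 days = Jul 13, 2021.
The last day of the cure period: Jul 13, 2021 + 15 days = Jul 28, 2021.
Adding 60 calendar days to Jul 28, 2021 gives Sep 26, 2021, which is the date termination becomes effective.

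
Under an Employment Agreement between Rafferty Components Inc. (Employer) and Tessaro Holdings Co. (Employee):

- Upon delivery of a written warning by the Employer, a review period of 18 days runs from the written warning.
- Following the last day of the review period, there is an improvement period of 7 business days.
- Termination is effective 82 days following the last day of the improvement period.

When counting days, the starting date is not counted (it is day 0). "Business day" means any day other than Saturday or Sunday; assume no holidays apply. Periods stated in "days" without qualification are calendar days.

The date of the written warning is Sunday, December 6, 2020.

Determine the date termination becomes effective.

The last day of the review period: 18 calendar days after December 6, 2020 is December 24, 2020.
The last day of the improvement period: counting 7 business days from Thursday, December 24, 2020 (Dec 25, Dec 28, Dec 29, Dec 30, Dec 31, Jan 1, Jan 4, skipping weekends) reaches Monday, January 4, 2021.
Adding 82 calendar days to January 4, 2021 gives March 27, 2021, which is the date termination becomes effective.

March 27, 2021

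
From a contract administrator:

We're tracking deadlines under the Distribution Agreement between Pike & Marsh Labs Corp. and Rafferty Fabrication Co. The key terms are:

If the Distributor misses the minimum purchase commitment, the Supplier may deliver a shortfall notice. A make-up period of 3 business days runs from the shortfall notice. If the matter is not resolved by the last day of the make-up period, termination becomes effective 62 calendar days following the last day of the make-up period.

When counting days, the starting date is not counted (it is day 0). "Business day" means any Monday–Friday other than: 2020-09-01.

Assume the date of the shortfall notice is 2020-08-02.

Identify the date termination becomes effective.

From Sunday, 2020-08-02, 3 business days (Aug 3, Aug 4, Aug 5, skipping weekends) brings us to Wednesday, 2020-08-05, which is the last day of the make-up period.
Adding 62 calendar days to 2020-08-05 gives 2020-10-06, which is the date termination becomes effective.

2020-10-06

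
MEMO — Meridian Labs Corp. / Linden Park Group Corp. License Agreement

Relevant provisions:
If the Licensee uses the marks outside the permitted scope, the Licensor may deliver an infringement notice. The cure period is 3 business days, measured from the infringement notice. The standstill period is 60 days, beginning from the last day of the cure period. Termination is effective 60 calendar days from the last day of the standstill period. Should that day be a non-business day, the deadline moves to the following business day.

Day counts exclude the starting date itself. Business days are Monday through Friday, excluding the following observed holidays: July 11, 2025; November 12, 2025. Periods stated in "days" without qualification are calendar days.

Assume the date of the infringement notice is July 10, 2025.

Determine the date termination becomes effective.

November 13, 2025

From Thursday, July 10, 2025, 3 business days (Jul 14, Jul 15, Jul 16, skipping weekends and the listed holiday on Jul 11) brings us to Wednesday, July 16, 2025, which is the last day of the cure period.
Adding 60 calendar days to July 16, 2025 gives September 14, 2025, which is the last day of the standstill period.
The date termination becomes effective: September 14, 2025 + 60 days = November 13, 2025. November 13, 2025 is a Thursday and is not a listed holiday, so no roll-forward applies.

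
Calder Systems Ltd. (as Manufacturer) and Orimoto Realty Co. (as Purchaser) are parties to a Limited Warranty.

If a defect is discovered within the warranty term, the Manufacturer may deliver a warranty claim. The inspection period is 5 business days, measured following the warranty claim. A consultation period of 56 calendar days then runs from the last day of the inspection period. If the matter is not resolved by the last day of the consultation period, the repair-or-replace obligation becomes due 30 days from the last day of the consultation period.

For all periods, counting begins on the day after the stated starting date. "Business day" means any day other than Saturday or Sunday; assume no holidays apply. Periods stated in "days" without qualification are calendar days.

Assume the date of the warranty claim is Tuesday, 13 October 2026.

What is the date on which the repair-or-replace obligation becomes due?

14 January 2027

The last day of the inspection period: counting 5 business days from Tuesday, 13 October 2026 (Oct 14, Oct 15, Oct 16, Oct 19, Oct 20, skipping weekends) reaches Tuesday, 20 October 2026.
The last day of the consultation period: 56 calendar days after 20 October 2026 is 15 December 2026.
Adding 30 calendar days to 15 December 2026 gives 14 January 2027, which is the date on which the repair-or-replace obligation becomes due.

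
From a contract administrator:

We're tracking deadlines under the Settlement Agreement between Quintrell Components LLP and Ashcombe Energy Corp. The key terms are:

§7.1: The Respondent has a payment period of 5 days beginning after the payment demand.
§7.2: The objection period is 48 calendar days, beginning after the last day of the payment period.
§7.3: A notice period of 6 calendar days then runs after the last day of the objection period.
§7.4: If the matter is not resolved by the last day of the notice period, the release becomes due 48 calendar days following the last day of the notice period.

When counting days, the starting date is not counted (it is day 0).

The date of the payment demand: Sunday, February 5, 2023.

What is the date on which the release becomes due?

The last day of the payment period: February 5, 2023 + 5 days = February 10, 2023.
The last day of the objection period: 48 calendar days after February 10, 2023 is March 30, 2023.
Adding 6 calendar days to March 30, 2023 gives April 5, 2023, which is the last day of the notice period.
The date on which the release becomes due: 48 calendar days after April 5, 2023 is May 23, 2023.

May 23, 2023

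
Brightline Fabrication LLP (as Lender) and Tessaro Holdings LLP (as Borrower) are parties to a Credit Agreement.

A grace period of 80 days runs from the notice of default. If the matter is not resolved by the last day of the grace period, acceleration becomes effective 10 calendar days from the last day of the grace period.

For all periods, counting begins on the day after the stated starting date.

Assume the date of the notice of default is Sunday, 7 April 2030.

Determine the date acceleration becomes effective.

The last day of the grace period: 80 calendar days after 7 April 2030 is 26 June 2030.
Adding 10 calendar days to 26 June 2030 gives 6 July 2030, which is the date acceleration becomes effective.

6 July 2030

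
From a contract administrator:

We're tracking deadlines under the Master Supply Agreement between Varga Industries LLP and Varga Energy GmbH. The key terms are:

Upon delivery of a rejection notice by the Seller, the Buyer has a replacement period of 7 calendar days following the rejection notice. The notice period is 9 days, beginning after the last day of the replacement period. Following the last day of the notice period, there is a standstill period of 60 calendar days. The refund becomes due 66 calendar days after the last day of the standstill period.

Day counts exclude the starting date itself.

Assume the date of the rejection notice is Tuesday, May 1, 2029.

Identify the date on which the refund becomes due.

The last day of the replacement period: May 1, 2029 + 7 days = May 8, 2029.
Adding 9 calendar days to May 8, 2029 gives May 17, 2029, which is the last day of the notice period.
Adding 60 calendar days to May 17, 2029 gives Jul 16, 2029, which is the last day of the standstill period.
The date on which the refund becomes due: 66 calendar days after Jul 16, 2029 is Sep 20, 2029.

Sep 20, 2029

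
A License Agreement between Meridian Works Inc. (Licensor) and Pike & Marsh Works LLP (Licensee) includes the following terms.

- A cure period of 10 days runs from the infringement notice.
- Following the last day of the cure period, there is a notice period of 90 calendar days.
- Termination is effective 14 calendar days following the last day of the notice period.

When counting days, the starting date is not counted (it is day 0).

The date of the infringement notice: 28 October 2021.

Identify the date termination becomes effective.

19 February 2022

The last day of the cure period: 28 October 2021 + 10 days = 7 November 2021.
The last day of the notice period: 7 November 2021 + 90 days = 5 February 2022.
The date termination becomes effective: 14 calendar days after 5 February 2022 is 19 February 2022.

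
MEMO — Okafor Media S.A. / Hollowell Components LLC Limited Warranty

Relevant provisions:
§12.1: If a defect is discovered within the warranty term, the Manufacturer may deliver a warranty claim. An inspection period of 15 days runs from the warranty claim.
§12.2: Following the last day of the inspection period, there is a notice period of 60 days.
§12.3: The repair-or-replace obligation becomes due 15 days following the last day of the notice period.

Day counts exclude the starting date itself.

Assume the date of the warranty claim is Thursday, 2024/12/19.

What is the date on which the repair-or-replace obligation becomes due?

Adding 15 calendar days to 2024/12/19 gives 2025/01/03, which is the last day of the inspection period.
The last day of the notice period: 2025/01/03 + 60 days = 2025/03/04.
Adding 15 calendar days to 2025/03/04 gives 2025/03/19, which is the date on which the repair-or-replace obligation becomes due.

2025/03/19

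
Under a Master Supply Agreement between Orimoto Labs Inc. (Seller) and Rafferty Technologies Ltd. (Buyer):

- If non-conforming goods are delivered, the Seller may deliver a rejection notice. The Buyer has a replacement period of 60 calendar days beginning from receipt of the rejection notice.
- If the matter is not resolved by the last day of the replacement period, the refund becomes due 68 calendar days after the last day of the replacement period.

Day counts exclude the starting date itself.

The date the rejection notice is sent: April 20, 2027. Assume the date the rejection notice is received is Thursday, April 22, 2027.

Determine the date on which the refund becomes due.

The last day of the replacement period: April 22, 2027 + 60 days = June 21, 2027.
Adding 68 calendar days to June 21, 2027 gives August 28, 2027, which is the date on which the refund becomes due.

August 28, 2027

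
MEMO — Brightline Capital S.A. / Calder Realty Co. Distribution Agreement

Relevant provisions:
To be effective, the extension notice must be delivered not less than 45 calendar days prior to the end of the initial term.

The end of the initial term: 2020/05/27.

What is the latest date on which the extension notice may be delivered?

Counting back 45 calendar days from 2020/05/27 gives 2020/04/12.

2020/04/12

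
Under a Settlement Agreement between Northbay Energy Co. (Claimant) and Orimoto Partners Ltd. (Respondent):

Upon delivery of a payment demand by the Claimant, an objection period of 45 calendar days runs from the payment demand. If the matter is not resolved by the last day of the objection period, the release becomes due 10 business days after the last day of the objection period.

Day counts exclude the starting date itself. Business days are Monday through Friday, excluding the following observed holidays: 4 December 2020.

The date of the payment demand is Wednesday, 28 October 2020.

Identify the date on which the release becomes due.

25 December 2020

The last day of the objection period: 45 calendar days after 28 October 2020 is 12 December 2020.
From Saturday, 12 December 2020, 10 business days (Dec 14, Dec 15, Dec 16, Dec 17, Dec 18, Dec 21, Dec 22, Dec 23, Dec 24, Dec 25, skipping weekends) brings us to Friday, 25 December 2020, which is the date on which the release becomes due.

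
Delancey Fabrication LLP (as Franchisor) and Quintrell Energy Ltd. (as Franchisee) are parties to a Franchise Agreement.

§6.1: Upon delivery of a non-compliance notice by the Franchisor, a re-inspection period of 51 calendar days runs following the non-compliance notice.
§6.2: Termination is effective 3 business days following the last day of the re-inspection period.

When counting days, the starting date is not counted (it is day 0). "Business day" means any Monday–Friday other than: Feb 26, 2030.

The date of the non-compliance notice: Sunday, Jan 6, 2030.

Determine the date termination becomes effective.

Adding 51 calendar days to Jan 6, 2030 gives Feb 26, 2030, which is the last day of the re-inspection period.
The date termination becomes effective: 3 business days after Tuesday, Feb 26, 2030, skipping weekends — Feb 27, Feb 28, Mar 1 — lands on Friday, Mar 1, 2030.

Mar 1, 2030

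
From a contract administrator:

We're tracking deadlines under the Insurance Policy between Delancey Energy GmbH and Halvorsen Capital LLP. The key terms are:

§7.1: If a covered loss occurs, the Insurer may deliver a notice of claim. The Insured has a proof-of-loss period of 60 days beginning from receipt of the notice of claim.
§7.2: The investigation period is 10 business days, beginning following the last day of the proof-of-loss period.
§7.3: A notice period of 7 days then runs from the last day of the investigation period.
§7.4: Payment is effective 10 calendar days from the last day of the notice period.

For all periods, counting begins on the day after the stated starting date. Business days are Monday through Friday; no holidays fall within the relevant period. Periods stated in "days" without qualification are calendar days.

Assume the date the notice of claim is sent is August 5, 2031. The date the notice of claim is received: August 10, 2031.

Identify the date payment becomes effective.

November 9, 2031

The last day of the proof-of-loss period: August 10, 2031 + 60 days = October 9, 2031.
From Thursday, October 9, 2031, 10 business days (Oct 10, Oct 13, Oct 14, Oct 15, Oct 16, Oct 17, Oct 20, Oct 21, Oct 22, Oct 23, skipping weekends) brings us to Thursday, October 23, 2031, which is the last day of the investigation period.
Adding 7 calendar days to October 23, 2031 gives October 30, 2031, which is the last day of the notice period.
The date payment becomes effective: October 30, 2031 + 10 days = November 9, 2031.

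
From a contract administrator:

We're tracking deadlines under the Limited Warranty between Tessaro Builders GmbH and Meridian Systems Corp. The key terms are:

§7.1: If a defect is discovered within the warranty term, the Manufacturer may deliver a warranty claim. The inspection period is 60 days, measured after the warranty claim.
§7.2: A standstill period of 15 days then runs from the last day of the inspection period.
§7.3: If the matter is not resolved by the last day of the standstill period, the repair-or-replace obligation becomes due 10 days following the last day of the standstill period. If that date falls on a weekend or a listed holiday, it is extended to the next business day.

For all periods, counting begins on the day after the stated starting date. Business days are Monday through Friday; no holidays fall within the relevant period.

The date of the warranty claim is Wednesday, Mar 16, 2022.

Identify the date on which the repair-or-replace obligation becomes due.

Jun 9, 2022

The last day of the inspection period: 60 calendar days after Mar 16, 2022 is May 15, 2022.
The last day of the standstill period: May 15, 2022 + 15 days = May 30, 2022.
The date on which the repair-or-replace obligation becomes due: May 30, 2022 + 10 days = Jun 9, 2022. Jun 9, 2022 is a Thursday, so no roll-forward applies.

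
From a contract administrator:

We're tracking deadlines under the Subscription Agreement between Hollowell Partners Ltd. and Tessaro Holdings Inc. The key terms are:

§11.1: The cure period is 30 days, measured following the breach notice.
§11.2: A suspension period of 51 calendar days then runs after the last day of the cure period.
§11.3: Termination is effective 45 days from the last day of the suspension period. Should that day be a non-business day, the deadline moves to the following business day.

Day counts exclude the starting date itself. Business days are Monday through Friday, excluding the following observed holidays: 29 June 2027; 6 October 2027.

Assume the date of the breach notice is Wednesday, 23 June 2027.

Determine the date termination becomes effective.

The last day of the cure period: 30 calendar days after 23 June 2027 is 23 July 2027.
The last day of the suspension period: 51 calendar days after 23 July 2027 is 12 September 2027.
Adding 45 calendar days to 12 September 2027 gives 27 October 2027, which is the date termination becomes effective. 27 October 2027 is a Wednesday and is not a listed holiday, so no roll-forward applies.

27 October 2027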